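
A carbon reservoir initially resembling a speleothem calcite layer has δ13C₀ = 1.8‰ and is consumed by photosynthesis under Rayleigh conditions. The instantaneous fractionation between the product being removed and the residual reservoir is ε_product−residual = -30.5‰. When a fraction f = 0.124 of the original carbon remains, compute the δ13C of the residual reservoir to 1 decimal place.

Rayleigh residual: δ_res = (δ₀ + 1000)·f^(α−1) − 1000
α = ε/1000 + 1 = 0.96950, so α − 1 = -0.03050
f^(α−1) = 0.124^(-0.03050) = 1.065738
δ_res = (1.8 + 1000) × 1.065738 − 1000 = 1067.657 − 1000 = 67.66‰

67.7‰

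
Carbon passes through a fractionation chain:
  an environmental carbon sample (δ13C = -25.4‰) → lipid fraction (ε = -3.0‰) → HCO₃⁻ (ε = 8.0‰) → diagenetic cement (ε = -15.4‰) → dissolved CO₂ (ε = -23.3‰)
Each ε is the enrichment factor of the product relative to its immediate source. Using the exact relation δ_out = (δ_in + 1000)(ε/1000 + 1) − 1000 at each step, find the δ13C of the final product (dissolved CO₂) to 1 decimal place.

step 1: δ = (-25.40 + 1000)·(-3.0/1000 + 1) − 1000 = -28.32‰
step 2: δ = (-28.32 + 1000)·(8.0/1000 + 1) − 1000 = -20.55‰
step 3: δ = (-20.55 + 1000)·(-15.4/1000 + 1) − 1000 = -35.63‰
step 4: δ = (-35.63 + 1000)·(-23.3/1000 + 1) − 1000 = -58.10‰

-58.1‰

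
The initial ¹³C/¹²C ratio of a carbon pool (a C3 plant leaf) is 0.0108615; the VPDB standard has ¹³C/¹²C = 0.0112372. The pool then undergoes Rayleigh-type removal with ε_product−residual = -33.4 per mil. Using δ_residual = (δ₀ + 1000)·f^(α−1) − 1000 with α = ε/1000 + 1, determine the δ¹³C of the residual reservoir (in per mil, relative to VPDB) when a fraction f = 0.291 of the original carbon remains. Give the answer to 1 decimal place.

7.3 per mil

δ₀ = (0.0108615/0.0112372 − 1)×1000 = (0.966566 − 1)×1000 = -33.434 per mil
α − 1 = ε/1000 = -0.0334
f^(α−1) = 0.291^(-0.0334) = 1.042092
δ_res = (-33.434 + 1000) × 1.042092 − 1000 = 1007.251 − 1000 = 7.25 per mil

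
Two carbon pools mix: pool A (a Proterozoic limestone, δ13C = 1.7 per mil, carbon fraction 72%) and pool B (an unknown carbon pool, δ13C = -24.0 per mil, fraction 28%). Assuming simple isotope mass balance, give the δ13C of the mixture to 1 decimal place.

δ_mix = f_A·δ_A + f_B·δ_B
δ_mix = 0.72 × (1.7) + 0.28 × (-24.0)
δ_mix = 1.22 + -6.72 = -5.50 per mil

-5.5 per mil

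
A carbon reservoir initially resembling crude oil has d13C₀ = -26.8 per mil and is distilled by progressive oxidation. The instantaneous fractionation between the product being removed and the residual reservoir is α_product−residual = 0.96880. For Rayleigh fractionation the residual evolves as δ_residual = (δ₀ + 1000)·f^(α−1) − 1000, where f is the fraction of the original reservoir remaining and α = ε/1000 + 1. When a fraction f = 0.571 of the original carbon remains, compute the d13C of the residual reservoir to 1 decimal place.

Rayleigh residual: δ_res = (δ₀ + 1000)·f^(α−1) − 1000
α − 1 = -0.03120
f^(α−1) = 0.571^(-0.03120) = 1.017637
δ_res = (-26.8 + 1000) × 1.017637 − 1000 = 990.364 − 1000 = -9.64 per mil

-9.6 per mil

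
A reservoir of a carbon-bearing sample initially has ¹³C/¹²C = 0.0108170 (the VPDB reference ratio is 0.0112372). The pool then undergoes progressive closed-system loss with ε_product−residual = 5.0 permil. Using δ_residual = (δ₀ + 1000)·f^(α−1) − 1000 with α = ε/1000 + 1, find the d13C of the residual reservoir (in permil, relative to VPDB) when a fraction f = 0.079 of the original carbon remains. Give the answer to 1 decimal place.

-49.5 permil

δ₀ = (0.0108170/0.0112372 − 1)×1000 = (0.962606 − 1)×1000 = -37.394 permil
α − 1 = ε/1000 = 0.0050
f^(α−1) = 0.079^(0.0050) = 0.987389
δ_res = (-37.394 + 1000) × 0.987389 − 1000 = 950.467 − 1000 = -49.53 permil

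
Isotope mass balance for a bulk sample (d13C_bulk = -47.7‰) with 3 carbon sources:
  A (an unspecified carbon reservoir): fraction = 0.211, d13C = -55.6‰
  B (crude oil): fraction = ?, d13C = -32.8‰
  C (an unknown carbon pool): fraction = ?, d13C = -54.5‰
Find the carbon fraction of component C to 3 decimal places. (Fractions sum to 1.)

Let f_C and f_B be the unknown fractions; fractions sum to 1 so f_C + f_B = 0.789.
Mass balance: Σ fᵢ·δᵢ = δ_bulk ⇒ f_C·(-54.5) + f_B·(-32.8) = -47.7 − (-11.732) = -35.968
Substitute f_B = 0.789 − f_C:
f_C·(-54.5 − -32.8) = -35.968 − 0.789×(-32.8) = -10.089
f_C = -10.089 / -21.7 = 0.4649

0.465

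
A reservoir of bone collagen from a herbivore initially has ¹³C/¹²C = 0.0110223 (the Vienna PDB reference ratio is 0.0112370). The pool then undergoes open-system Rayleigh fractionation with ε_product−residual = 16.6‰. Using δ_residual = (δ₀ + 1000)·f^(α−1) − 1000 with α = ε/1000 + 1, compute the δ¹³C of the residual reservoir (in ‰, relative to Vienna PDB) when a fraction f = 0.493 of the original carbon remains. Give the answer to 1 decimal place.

δ₀ = (0.0110223/0.0112370 − 1)×1000 = (0.980893 − 1)×1000 = -19.107‰
α − 1 = ε/1000 = 0.0166
f^(α−1) = 0.493^(0.0166) = 0.988328
δ_res = (-19.107 + 1000) × 0.988328 − 1000 = 969.445 − 1000 = -30.56‰

-30.6‰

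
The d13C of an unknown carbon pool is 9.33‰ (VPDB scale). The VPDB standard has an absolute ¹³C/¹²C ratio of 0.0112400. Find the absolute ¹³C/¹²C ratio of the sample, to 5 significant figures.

R_sample = R_standard × (d13C/1000 + 1)
R_sample = 0.0112400 × (9.33/1000 + 1) = 0.0112400 × 1.009330
R_sample = 0.0113449

0.011345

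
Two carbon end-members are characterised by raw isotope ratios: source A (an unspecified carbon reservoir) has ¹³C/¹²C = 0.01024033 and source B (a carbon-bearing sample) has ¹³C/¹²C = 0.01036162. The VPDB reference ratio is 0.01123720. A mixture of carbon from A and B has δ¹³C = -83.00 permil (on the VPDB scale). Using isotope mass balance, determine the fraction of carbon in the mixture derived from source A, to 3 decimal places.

0.471

δ_A = (0.01024033/0.01123720 − 1)×1000 = (0.911288 − 1)×1000 = -88.712 permil
δ_B = (0.01036162/0.01123720 − 1)×1000 = (0.922082 − 1)×1000 = -77.918 permil
f_A = (δ_mix − δ_B)/(δ_A − δ_B) = (-83.00 − (-77.918))/(-88.712 − (-77.918))
f_A = -5.082 / -10.794 = 0.4708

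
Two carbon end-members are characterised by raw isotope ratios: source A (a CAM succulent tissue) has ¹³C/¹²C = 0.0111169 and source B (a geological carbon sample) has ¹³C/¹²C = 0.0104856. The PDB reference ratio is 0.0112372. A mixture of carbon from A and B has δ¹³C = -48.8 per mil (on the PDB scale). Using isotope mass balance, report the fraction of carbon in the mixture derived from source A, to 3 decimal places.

δ_A = (0.0111169/0.0112372 − 1)×1000 = (0.989294 − 1)×1000 = -10.706 per mil
δ_B = (0.0104856/0.0112372 − 1)×1000 = (0.933115 − 1)×1000 = -66.885 per mil
f_A = (δ_mix − δ_B)/(δ_A − δ_B) = (-48.8 − (-66.885))/(-10.706 − (-66.885))
f_A = 18.085 / 56.179 = 0.3219

0.322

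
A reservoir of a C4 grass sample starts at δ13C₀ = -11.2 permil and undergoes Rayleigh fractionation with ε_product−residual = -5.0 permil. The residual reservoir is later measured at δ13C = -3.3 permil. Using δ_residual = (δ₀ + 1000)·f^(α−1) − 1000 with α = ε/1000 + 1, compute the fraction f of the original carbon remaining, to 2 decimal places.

α − 1 = ε/1000 = -0.0050
(δ_res + 1000)/(δ₀ + 1000) = (-3.3 + 1000)/(-11.2 + 1000) = 996.7/988.8 = 1.007989
f = 1.007989^(1/-0.0050) = exp(ln(1.007989)/-0.0050) = exp(0.00796/-0.0050)
f = exp(-1.5915) = 0.2036

0.20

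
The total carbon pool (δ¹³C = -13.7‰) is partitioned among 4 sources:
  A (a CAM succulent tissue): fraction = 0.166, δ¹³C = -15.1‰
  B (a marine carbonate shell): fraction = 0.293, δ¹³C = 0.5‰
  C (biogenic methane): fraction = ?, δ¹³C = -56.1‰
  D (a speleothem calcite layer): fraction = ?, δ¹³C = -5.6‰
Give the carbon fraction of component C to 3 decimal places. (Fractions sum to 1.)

0.165

Let f_C and f_D be the unknown fractions; fractions sum to 1 so f_C + f_D = 0.541.
Mass balance: Σ fᵢ·δᵢ = δ_bulk ⇒ f_C·(-56.1) + f_D·(-5.6) = -13.7 − (-2.360) = -11.340
Substitute f_D = 0.541 − f_C:
f_C·(-56.1 − -5.6) = -11.340 − 0.541×(-5.6) = -8.310
f_C = -8.310 / -50.5 = 0.1646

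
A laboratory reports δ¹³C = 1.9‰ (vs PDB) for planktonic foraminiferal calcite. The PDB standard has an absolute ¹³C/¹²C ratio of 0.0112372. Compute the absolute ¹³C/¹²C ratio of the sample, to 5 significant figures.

0.011259

R_sample = R_standard × (δ¹³C/1000 + 1)
R_sample = 0.0112372 × (1.9/1000 + 1) = 0.0112372 × 1.001900
R_sample = 0.0112586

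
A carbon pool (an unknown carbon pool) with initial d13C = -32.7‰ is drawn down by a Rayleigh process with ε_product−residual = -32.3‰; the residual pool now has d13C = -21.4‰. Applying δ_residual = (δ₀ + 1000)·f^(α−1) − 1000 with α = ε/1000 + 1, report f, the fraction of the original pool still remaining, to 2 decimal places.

α − 1 = ε/1000 = -0.0323
(δ_res + 1000)/(δ₀ + 1000) = (-21.4 + 1000)/(-32.7 + 1000) = 978.6/967.3 = 1.011682
f = 1.011682^(1/-0.0323) = exp(ln(1.011682)/-0.0323) = exp(0.01161/-0.0323)
f = exp(-0.3596) = 0.6980

0.70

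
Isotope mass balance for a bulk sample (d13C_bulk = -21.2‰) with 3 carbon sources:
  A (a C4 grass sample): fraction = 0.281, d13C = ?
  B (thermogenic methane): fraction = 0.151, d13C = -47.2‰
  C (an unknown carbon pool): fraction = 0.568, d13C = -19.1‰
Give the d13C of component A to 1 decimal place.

-11.5‰

Isotope mass balance: δ_bulk = Σ fᵢ·δᵢ.
-21.2 = 0.281×δ_A + 0.151×(-47.2) + 0.568×(-19.1)
0.281·δ_A = -21.2 − (-17.976) = -3.224
δ_A = -3.224 / 0.281 = -11.47‰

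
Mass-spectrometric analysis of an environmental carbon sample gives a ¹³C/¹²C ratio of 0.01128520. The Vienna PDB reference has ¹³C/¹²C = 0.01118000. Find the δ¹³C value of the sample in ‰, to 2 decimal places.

δ¹³C = (R_sample / R_standard − 1) × 1000
R_sample / R_standard = 0.01128520 / 0.01118000 = 1.009410
δ¹³C = (1.009410 − 1) × 1000 = 9.410‰

9.41‰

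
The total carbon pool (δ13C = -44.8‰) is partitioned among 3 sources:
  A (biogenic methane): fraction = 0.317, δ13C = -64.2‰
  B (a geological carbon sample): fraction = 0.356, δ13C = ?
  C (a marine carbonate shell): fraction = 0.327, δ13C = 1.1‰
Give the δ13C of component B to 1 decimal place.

-69.7‰

Isotope mass balance: δ_bulk = Σ fᵢ·δᵢ.
-44.8 = 0.317×(-64.2) + 0.356×δ_B + 0.327×(1.1)
0.356·δ_B = -44.8 − (-19.992) = -24.808
δ_B = -24.808 / 0.356 = -69.69‰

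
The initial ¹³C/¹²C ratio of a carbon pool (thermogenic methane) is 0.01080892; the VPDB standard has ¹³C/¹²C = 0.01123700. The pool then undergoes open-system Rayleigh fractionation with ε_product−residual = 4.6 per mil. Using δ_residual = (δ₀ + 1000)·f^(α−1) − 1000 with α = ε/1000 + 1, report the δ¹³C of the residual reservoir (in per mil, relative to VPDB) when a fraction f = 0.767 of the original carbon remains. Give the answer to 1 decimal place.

-39.3 per mil

δ₀ = (0.01080892/0.01123700 − 1)×1000 = (0.961904 − 1)×1000 = -38.096 per mil
α − 1 = ε/1000 = 0.0046
f^(α−1) = 0.767^(0.0046) = 0.998781
δ_res = (-38.096 + 1000) × 0.998781 − 1000 = 960.731 − 1000 = -39.27 per mil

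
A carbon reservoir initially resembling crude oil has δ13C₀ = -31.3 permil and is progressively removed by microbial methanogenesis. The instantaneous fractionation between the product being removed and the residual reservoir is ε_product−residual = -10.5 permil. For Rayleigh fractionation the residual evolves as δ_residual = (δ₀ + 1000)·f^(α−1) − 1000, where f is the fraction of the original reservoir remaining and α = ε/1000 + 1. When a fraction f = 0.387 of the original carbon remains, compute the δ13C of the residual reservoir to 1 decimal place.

-21.6 permil

Rayleigh residual: δ_res = (δ₀ + 1000)·f^(α−1) − 1000
α = ε/1000 + 1 = 0.98950, so α − 1 = -0.01050
f^(α−1) = 0.387^(-0.01050) = 1.010018
δ_res = (-31.3 + 1000) × 1.010018 − 1000 = 978.404 − 1000 = -21.60 permil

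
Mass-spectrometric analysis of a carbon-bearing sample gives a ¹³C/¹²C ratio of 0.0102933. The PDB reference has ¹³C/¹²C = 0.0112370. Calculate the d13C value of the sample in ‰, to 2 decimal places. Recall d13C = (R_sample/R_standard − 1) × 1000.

-83.98‰

d13C = (R_sample / R_standard − 1) × 1000
R_sample / R_standard = 0.0102933 / 0.0112370 = 0.916019
d13C = (0.916019 − 1) × 1000 = -83.981‰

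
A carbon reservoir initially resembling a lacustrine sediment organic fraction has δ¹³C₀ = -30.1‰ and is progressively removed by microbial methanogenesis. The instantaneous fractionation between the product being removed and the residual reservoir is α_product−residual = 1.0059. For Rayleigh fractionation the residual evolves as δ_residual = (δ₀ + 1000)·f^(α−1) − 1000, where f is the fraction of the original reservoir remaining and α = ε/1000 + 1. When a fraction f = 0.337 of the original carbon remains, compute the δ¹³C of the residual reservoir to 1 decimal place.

Rayleigh residual: δ_res = (δ₀ + 1000)·f^(α−1) − 1000
α − 1 = 0.00590
f^(α−1) = 0.337^(0.00590) = 0.993603
δ_res = (-30.1 + 1000) × 0.993603 − 1000 = 963.696 − 1000 = -36.30‰

-36.3‰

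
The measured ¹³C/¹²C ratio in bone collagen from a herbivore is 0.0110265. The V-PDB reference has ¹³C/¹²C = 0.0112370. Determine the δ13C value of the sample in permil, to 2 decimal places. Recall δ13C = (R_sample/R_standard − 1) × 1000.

-18.73 permil

δ13C = (R_sample / R_standard − 1) × 1000
R_sample / R_standard = 0.0110265 / 0.0112370 = 0.981267
δ13C = (0.981267 − 1) × 1000 = -18.733 permil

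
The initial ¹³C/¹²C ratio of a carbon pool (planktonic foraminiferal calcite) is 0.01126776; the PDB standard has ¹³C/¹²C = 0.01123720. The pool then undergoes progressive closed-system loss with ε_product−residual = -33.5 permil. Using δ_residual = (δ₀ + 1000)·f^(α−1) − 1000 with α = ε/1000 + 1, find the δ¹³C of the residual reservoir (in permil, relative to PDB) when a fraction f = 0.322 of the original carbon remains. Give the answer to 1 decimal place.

41.5 permil

δ₀ = (0.01126776/0.01123720 − 1)×1000 = (1.002720 − 1)×1000 = 2.720 permil
α − 1 = ε/1000 = -0.0335
f^(α−1) = 0.322^(-0.0335) = 1.038692
δ_res = (2.720 + 1000) × 1.038692 − 1000 = 1041.517 − 1000 = 41.52 permil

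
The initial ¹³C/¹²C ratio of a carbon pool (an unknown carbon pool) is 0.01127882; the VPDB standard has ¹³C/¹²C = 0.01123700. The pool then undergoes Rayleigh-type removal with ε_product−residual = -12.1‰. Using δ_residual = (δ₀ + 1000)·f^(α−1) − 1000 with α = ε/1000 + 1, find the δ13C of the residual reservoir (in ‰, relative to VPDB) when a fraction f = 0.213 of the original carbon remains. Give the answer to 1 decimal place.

22.7‰

δ₀ = (0.01127882/0.01123700 − 1)×1000 = (1.003722 − 1)×1000 = 3.722‰
α − 1 = ε/1000 = -0.0121
f^(α−1) = 0.213^(-0.0121) = 1.018888
δ_res = (3.722 + 1000) × 1.018888 − 1000 = 1022.680 − 1000 = 22.68‰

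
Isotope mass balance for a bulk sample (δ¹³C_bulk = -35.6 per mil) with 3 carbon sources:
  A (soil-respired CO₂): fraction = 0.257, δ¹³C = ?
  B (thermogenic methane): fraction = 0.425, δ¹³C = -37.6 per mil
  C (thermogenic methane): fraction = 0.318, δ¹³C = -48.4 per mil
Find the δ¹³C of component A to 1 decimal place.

-16.5 per mil

Isotope mass balance: δ_bulk = Σ fᵢ·δᵢ.
-35.6 = 0.257×δ_A + 0.425×(-37.6) + 0.318×(-48.4)
0.257·δ_A = -35.6 − (-31.371) = -4.229
δ_A = -4.229 / 0.257 = -16.45 per mil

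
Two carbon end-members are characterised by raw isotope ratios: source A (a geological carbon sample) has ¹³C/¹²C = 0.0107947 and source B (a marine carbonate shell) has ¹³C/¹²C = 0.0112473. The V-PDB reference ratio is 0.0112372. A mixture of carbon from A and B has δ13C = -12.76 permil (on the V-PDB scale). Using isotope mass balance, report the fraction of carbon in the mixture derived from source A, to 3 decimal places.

δ_A = (0.0107947/0.0112372 − 1)×1000 = (0.960622 − 1)×1000 = -39.378 permil
δ_B = (0.0112473/0.0112372 − 1)×1000 = (1.000899 − 1)×1000 = 0.899 permil
f_A = (δ_mix − δ_B)/(δ_A − δ_B) = (-12.76 − (0.899))/(-39.378 − (0.899))
f_A = -13.659 / -40.277 = 0.3391

0.339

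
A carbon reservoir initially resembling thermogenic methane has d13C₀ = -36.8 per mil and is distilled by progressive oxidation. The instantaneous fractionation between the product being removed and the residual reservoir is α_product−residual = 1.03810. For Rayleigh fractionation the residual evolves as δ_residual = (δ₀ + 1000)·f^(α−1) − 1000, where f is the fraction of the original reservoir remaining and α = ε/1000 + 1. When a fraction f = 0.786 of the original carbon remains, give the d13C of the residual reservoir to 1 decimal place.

Rayleigh residual: δ_res = (δ₀ + 1000)·f^(α−1) − 1000
α − 1 = 0.03810
f^(α−1) = 0.786^(0.03810) = 0.990868
δ_res = (-36.8 + 1000) × 0.990868 − 1000 = 954.404 − 1000 = -45.60 per mil

-45.6 per mil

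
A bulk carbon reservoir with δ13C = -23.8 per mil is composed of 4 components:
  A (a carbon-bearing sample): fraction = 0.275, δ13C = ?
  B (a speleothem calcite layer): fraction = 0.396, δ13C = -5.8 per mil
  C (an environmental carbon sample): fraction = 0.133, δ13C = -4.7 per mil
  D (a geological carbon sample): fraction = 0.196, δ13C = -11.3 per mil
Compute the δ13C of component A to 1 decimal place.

-67.9 per mil

Isotope mass balance: δ_bulk = Σ fᵢ·δᵢ.
-23.8 = 0.275×δ_A + 0.396×(-5.8) + 0.133×(-4.7) + 0.196×(-11.3)
0.275·δ_A = -23.8 − (-5.137) = -18.663
δ_A = -18.663 / 0.275 = -67.87 per mil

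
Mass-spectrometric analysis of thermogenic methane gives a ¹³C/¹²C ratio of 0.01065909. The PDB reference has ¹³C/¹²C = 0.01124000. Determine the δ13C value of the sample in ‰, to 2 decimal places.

-51.68‰

δ13C = (R_sample / R_standard − 1) × 1000
R_sample / R_standard = 0.01065909 / 0.01124000 = 0.948318
δ13C = (0.948318 − 1) × 1000 = -51.682‰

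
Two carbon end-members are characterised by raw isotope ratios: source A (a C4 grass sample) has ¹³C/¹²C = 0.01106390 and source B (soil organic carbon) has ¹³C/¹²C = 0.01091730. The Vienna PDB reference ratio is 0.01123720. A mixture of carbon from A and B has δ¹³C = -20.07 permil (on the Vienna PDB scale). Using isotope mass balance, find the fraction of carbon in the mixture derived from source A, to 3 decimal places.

0.644

δ_A = (0.01106390/0.01123720 − 1)×1000 = (0.984578 − 1)×1000 = -15.422 permil
δ_B = (0.01091730/0.01123720 − 1)×1000 = (0.971532 − 1)×1000 = -28.468 permil
f_A = (δ_mix − δ_B)/(δ_A − δ_B) = (-20.07 − (-28.468))/(-15.422 − (-28.468))
f_A = 8.398 / 13.046 = 0.6437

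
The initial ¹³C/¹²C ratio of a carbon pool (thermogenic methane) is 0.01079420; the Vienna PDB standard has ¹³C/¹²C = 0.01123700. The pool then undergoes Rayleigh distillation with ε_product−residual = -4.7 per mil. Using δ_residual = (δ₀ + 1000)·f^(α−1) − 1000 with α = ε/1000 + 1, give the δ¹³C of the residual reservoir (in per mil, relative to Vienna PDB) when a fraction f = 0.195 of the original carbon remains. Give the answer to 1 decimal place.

-32.0 per mil

δ₀ = (0.01079420/0.01123700 − 1)×1000 = (0.960594 − 1)×1000 = -39.406 per mil
α − 1 = ε/1000 = -0.0047
f^(α−1) = 0.195^(-0.0047) = 1.007713
δ_res = (-39.406 + 1000) × 1.007713 − 1000 = 968.003 − 1000 = -32.00 per mil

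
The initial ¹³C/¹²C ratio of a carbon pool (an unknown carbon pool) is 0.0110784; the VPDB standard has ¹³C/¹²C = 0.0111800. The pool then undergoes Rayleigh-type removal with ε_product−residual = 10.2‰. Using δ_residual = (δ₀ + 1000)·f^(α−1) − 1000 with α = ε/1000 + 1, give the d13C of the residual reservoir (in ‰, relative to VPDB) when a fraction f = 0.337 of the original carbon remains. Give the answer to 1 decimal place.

δ₀ = (0.0110784/0.0111800 − 1)×1000 = (0.990912 − 1)×1000 = -9.088‰
α − 1 = ε/1000 = 0.0102
f^(α−1) = 0.337^(0.0102) = 0.988967
δ_res = (-9.088 + 1000) × 0.988967 − 1000 = 979.980 − 1000 = -20.02‰

-20.0‰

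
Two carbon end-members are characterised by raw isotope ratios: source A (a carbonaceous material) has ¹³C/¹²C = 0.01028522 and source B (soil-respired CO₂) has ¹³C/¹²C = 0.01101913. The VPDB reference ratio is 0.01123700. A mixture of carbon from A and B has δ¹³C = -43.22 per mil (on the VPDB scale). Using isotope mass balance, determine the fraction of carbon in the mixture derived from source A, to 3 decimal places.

δ_A = (0.01028522/0.01123700 − 1)×1000 = (0.915299 − 1)×1000 = -84.701 per mil
δ_B = (0.01101913/0.01123700 − 1)×1000 = (0.980611 − 1)×1000 = -19.389 per mil
f_A = (δ_mix − δ_B)/(δ_A − δ_B) = (-43.22 − (-19.389))/(-84.701 − (-19.389))
f_A = -23.831 / -65.312 = 0.3649

0.365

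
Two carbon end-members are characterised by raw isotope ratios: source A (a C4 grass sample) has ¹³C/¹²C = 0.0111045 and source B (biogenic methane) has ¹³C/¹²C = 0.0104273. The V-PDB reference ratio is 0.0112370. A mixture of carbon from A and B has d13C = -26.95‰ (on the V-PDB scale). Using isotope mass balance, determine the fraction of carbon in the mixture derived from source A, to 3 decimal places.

0.748

δ_A = (0.0111045/0.0112370 − 1)×1000 = (0.988209 − 1)×1000 = -11.791‰
δ_B = (0.0104273/0.0112370 − 1)×1000 = (0.927943 − 1)×1000 = -72.057‰
f_A = (δ_mix − δ_B)/(δ_A − δ_B) = (-26.95 − (-72.057))/(-11.791 − (-72.057))
f_A = 45.107 / 60.265 = 0.7485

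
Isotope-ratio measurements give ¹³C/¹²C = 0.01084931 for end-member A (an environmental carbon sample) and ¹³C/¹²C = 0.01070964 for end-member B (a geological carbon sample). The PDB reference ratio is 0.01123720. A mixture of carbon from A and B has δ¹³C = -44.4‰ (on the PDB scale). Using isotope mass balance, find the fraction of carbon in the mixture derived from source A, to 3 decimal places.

δ_A = (0.01084931/0.01123720 − 1)×1000 = (0.965482 − 1)×1000 = -34.518‰
δ_B = (0.01070964/0.01123720 − 1)×1000 = (0.953052 − 1)×1000 = -46.948‰
f_A = (δ_mix − δ_B)/(δ_A − δ_B) = (-44.4 − (-46.948))/(-34.518 − (-46.948))
f_A = 2.548 / 12.429 = 0.2050

0.205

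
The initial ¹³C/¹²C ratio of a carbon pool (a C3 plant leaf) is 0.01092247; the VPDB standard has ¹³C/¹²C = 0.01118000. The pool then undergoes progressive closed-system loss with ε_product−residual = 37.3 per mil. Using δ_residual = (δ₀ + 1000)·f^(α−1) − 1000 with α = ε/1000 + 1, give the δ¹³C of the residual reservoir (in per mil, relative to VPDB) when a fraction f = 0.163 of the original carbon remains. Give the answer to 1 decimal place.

-87.0 per mil

δ₀ = (0.01092247/0.01118000 − 1)×1000 = (0.976965 − 1)×1000 = -23.035 per mil
α − 1 = ε/1000 = 0.0373
f^(α−1) = 0.163^(0.0373) = 0.934576
δ_res = (-23.035 + 1000) × 0.934576 − 1000 = 913.048 − 1000 = -86.95 per mil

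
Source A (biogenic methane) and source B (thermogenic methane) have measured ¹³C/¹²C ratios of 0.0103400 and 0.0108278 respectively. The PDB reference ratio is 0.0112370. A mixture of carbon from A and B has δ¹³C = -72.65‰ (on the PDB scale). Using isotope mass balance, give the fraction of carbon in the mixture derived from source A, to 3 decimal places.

δ_A = (0.0103400/0.0112370 − 1)×1000 = (0.920174 − 1)×1000 = -79.826‰
δ_B = (0.0108278/0.0112370 − 1)×1000 = (0.963585 − 1)×1000 = -36.415‰
f_A = (δ_mix − δ_B)/(δ_A − δ_B) = (-72.65 − (-36.415))/(-79.826 − (-36.415))
f_A = -36.235 / -43.410 = 0.8347

0.835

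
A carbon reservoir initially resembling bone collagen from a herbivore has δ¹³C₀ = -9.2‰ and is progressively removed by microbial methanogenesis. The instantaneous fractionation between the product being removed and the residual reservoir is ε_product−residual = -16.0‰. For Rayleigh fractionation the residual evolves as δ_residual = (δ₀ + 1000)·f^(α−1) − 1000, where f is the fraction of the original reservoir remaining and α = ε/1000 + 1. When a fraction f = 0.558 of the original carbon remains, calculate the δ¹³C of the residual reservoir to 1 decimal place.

0.1‰

Rayleigh residual: δ_res = (δ₀ + 1000)·f^(α−1) − 1000
α = ε/1000 + 1 = 0.98400, so α − 1 = -0.01600
f^(α−1) = 0.558^(-0.01600) = 1.009378
δ_res = (-9.2 + 1000) × 1.009378 − 1000 = 1000.092 − 1000 = 0.09‰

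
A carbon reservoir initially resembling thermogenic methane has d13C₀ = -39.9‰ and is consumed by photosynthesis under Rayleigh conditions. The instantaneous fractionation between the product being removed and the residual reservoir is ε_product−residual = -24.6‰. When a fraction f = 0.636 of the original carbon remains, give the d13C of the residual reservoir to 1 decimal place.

Rayleigh residual: δ_res = (δ₀ + 1000)·f^(α−1) − 1000
α = ε/1000 + 1 = 0.97540, so α − 1 = -0.02460
f^(α−1) = 0.636^(-0.02460) = 1.011195
δ_res = (-39.9 + 1000) × 1.011195 − 1000 = 970.848 − 1000 = -29.15‰

-29.2‰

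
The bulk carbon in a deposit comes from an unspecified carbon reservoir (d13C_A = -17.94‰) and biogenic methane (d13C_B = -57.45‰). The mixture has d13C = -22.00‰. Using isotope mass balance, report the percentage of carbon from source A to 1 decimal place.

89.7%

δ_mix = f_A·δ_A + (1 − f_A)·δ_B  ⇒  f_A = (δ_mix − δ_B)/(δ_A − δ_B)
f_A = (-22.00 − (-57.45)) / (-17.94 − (-57.45))
f_A = 35.45 / 39.51 = 0.8972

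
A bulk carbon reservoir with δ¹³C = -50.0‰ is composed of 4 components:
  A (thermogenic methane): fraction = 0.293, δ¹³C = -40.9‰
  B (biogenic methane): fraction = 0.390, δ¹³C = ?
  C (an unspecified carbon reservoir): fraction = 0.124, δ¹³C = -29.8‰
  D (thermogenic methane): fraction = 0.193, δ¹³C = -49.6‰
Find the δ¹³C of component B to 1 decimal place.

Isotope mass balance: δ_bulk = Σ fᵢ·δᵢ.
-50.0 = 0.293×(-40.9) + 0.390×δ_B + 0.124×(-29.8) + 0.193×(-49.6)
0.390·δ_B = -50.0 − (-25.252) = -24.748
δ_B = -24.748 / 0.390 = -63.46‰

-63.5‰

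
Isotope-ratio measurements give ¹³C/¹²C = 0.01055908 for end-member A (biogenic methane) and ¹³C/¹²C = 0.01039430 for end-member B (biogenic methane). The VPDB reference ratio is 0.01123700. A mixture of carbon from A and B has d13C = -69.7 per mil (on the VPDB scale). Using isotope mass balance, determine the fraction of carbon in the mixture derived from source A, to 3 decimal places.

0.361

δ_A = (0.01055908/0.01123700 − 1)×1000 = (0.939671 − 1)×1000 = -60.329 per mil
δ_B = (0.01039430/0.01123700 − 1)×1000 = (0.925007 − 1)×1000 = -74.993 per mil
f_A = (δ_mix − δ_B)/(δ_A − δ_B) = (-69.7 − (-74.993))/(-60.329 − (-74.993))
f_A = 5.293 / 14.664 = 0.3610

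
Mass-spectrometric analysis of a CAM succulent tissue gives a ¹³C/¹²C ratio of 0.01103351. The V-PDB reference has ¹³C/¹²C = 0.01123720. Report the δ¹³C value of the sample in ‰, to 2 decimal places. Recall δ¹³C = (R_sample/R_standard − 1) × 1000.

-18.13‰

δ¹³C = (R_sample / R_standard − 1) × 1000
R_sample / R_standard = 0.01103351 / 0.01123720 = 0.981874
δ¹³C = (0.981874 − 1) × 1000 = -18.126‰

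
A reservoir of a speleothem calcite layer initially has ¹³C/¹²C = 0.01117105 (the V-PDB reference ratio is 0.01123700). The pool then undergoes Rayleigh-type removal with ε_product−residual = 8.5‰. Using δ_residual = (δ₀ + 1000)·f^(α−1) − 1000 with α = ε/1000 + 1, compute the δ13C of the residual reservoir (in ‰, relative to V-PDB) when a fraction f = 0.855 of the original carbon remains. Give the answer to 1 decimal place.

-7.2‰

δ₀ = (0.01117105/0.01123700 − 1)×1000 = (0.994131 − 1)×1000 = -5.869‰
α − 1 = ε/1000 = 0.0085
f^(α−1) = 0.855^(0.0085) = 0.998669
δ_res = (-5.869 + 1000) × 0.998669 − 1000 = 992.808 − 1000 = -7.19‰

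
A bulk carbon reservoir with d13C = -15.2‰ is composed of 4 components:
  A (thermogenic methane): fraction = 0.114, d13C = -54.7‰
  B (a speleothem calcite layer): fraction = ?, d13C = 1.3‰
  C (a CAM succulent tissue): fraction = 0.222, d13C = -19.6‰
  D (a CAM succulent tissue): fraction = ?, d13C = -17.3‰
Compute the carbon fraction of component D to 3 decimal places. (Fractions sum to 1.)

Let f_D and f_B be the unknown fractions; fractions sum to 1 so f_D + f_B = 0.664.
Mass balance: Σ fᵢ·δᵢ = δ_bulk ⇒ f_D·(-17.3) + f_B·(1.3) = -15.2 − (-10.587) = -4.613
Substitute f_B = 0.664 − f_D:
f_D·(-17.3 − 1.3) = -4.613 − 0.664×(1.3) = -5.476
f_D = -5.476 / -18.6 = 0.2944

0.294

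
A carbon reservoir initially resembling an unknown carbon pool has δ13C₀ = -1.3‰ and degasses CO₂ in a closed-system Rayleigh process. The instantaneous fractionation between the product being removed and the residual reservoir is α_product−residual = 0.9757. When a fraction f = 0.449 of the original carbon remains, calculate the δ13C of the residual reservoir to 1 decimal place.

Rayleigh residual: δ_res = (δ₀ + 1000)·f^(α−1) − 1000
α − 1 = -0.02430
f^(α−1) = 0.449^(-0.02430) = 1.019648
δ_res = (-1.3 + 1000) × 1.019648 − 1000 = 1018.323 − 1000 = 18.32‰

18.3‰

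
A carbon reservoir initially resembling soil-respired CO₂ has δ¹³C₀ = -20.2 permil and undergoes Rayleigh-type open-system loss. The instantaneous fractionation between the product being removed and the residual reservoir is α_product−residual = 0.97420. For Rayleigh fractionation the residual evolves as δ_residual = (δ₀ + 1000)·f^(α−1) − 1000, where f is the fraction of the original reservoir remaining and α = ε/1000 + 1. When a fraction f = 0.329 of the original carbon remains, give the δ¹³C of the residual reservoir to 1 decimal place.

Rayleigh residual: δ_res = (δ₀ + 1000)·f^(α−1) − 1000
α − 1 = -0.02580
f^(α−1) = 0.329^(-0.02580) = 1.029097
δ_res = (-20.2 + 1000) × 1.029097 − 1000 = 1008.309 − 1000 = 8.31 permil

8.3 permil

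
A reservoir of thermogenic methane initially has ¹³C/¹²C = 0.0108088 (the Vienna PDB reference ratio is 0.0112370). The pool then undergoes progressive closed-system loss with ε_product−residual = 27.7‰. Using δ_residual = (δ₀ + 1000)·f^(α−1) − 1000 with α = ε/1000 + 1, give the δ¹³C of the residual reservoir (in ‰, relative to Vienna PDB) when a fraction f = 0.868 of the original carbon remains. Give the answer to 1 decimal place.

-41.9‰

δ₀ = (0.0108088/0.0112370 − 1)×1000 = (0.961894 − 1)×1000 = -38.106‰
α − 1 = ε/1000 = 0.0277
f^(α−1) = 0.868^(0.0277) = 0.996086
δ_res = (-38.106 + 1000) × 0.996086 − 1000 = 958.129 − 1000 = -41.87‰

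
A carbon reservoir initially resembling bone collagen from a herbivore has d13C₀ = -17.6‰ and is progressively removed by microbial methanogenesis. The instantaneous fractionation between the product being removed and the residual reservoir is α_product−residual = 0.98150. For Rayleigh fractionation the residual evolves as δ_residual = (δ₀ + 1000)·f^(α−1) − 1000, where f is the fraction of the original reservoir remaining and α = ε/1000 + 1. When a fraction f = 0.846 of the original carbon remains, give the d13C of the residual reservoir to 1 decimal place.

Rayleigh residual: δ_res = (δ₀ + 1000)·f^(α−1) − 1000
α − 1 = -0.01850
f^(α−1) = 0.846^(-0.01850) = 1.003099
δ_res = (-17.6 + 1000) × 1.003099 − 1000 = 985.444 − 1000 = -14.56‰

-14.6‰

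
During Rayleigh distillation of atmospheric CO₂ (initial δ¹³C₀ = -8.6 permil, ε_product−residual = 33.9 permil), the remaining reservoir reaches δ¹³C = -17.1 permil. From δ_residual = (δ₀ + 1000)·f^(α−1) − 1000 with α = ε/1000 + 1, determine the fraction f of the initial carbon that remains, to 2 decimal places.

0.78

α − 1 = ε/1000 = 0.0339
(δ_res + 1000)/(δ₀ + 1000) = (-17.1 + 1000)/(-8.6 + 1000) = 982.9/991.4 = 0.991426
f = 0.991426^(1/0.0339) = exp(ln(0.991426)/0.0339) = exp(-0.00861/0.0339)
f = exp(-0.2540) = 0.7757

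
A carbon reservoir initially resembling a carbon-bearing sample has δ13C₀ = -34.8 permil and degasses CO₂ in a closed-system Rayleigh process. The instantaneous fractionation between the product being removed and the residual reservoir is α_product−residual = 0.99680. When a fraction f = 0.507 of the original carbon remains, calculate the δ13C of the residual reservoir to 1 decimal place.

Rayleigh residual: δ_res = (δ₀ + 1000)·f^(α−1) − 1000
α − 1 = -0.00320
f^(α−1) = 0.507^(-0.00320) = 1.002176
δ_res = (-34.8 + 1000) × 1.002176 − 1000 = 967.300 − 1000 = -32.70 permil

-32.7 permil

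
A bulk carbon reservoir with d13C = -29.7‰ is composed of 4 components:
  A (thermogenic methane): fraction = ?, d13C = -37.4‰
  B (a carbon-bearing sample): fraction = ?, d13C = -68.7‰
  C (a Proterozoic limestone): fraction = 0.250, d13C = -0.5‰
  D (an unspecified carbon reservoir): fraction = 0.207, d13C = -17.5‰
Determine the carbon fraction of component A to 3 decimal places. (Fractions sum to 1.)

0.363

Let f_A and f_B be the unknown fractions; fractions sum to 1 so f_A + f_B = 0.543.
Mass balance: Σ fᵢ·δᵢ = δ_bulk ⇒ f_A·(-37.4) + f_B·(-68.7) = -29.7 − (-3.747) = -25.953
Substitute f_B = 0.543 − f_A:
f_A·(-37.4 − -68.7) = -25.953 − 0.543×(-68.7) = 11.352
f_A = 11.352 / 31.3 = 0.3627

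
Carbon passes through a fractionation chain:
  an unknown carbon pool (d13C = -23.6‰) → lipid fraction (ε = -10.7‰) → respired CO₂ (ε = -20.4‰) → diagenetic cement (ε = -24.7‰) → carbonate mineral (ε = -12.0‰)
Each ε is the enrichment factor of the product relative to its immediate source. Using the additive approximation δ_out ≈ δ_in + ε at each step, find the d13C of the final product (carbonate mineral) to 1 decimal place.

-91.4‰

step 1: δ ≈ -23.6 + (-10.7) = -34.3‰
step 2: δ ≈ -34.3 + (-20.4) = -54.7‰
step 3: δ ≈ -54.7 + (-24.7) = -79.4‰
step 4: δ ≈ -79.4 + (-12.0) = -91.4‰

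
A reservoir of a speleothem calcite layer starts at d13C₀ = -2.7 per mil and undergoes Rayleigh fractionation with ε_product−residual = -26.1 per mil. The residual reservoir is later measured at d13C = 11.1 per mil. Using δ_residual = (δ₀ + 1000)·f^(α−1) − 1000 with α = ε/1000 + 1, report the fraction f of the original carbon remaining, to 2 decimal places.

α − 1 = ε/1000 = -0.0261
(δ_res + 1000)/(δ₀ + 1000) = (11.1 + 1000)/(-2.7 + 1000) = 1011.1/997.3 = 1.013837
f = 1.013837^(1/-0.0261) = exp(ln(1.013837)/-0.0261) = exp(0.01374/-0.0261)
f = exp(-0.5265) = 0.5906

0.59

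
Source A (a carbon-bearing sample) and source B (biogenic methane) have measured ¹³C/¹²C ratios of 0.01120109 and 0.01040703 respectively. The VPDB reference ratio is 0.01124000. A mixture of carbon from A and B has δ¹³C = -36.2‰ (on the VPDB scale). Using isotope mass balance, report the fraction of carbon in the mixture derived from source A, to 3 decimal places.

δ_A = (0.01120109/0.01124000 − 1)×1000 = (0.996538 − 1)×1000 = -3.462‰
δ_B = (0.01040703/0.01124000 − 1)×1000 = (0.925892 − 1)×1000 = -74.108‰
f_A = (δ_mix − δ_B)/(δ_A − δ_B) = (-36.2 − (-74.108))/(-3.462 − (-74.108))
f_A = 37.908 / 70.646 = 0.5366

0.537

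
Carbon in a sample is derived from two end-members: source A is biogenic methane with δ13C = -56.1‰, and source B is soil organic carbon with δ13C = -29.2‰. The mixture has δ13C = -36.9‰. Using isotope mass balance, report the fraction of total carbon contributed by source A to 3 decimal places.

0.286

δ_mix = f_A·δ_A + (1 − f_A)·δ_B  ⇒  f_A = (δ_mix − δ_B)/(δ_A − δ_B)
f_A = (-36.9 − (-29.2)) / (-56.1 − (-29.2))
f_A = -7.7 / -26.9 = 0.2862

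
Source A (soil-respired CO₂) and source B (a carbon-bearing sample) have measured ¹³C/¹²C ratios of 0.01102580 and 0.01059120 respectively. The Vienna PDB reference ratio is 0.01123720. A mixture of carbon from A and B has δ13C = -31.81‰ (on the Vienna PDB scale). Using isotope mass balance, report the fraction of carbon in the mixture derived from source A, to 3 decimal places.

δ_A = (0.01102580/0.01123720 − 1)×1000 = (0.981187 − 1)×1000 = -18.813‰
δ_B = (0.01059120/0.01123720 − 1)×1000 = (0.942512 − 1)×1000 = -57.488‰
f_A = (δ_mix − δ_B)/(δ_A − δ_B) = (-31.81 − (-57.488))/(-18.813 − (-57.488))
f_A = 25.678 / 38.675 = 0.6639

0.664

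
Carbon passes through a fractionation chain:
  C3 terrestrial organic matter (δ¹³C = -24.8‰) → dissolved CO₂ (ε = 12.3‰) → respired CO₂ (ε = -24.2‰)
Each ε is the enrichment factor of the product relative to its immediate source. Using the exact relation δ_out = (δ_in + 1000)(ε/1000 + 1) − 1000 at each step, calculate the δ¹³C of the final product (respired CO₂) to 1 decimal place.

step 1: δ = (-24.80 + 1000)·(12.3/1000 + 1) − 1000 = -12.81‰
step 2: δ = (-12.81 + 1000)·(-24.2/1000 + 1) − 1000 = -36.70‰

-36.7‰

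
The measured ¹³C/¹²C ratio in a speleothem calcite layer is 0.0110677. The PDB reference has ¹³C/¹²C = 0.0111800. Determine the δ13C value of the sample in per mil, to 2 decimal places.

-10.04 per mil

δ13C = (R_sample / R_standard − 1) × 1000
R_sample / R_standard = 0.0110677 / 0.0111800 = 0.989955
δ13C = (0.989955 − 1) × 1000 = -10.045 per mil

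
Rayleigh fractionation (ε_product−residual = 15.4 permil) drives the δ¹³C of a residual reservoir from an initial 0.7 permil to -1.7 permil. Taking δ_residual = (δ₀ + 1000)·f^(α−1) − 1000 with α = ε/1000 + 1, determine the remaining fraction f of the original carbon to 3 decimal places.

α − 1 = ε/1000 = 0.0154
(δ_res + 1000)/(δ₀ + 1000) = (-1.7 + 1000)/(0.7 + 1000) = 998.3/1000.7 = 0.997602
f = 0.997602^(1/0.0154) = exp(ln(0.997602)/0.0154) = exp(-0.00240/0.0154)
f = exp(-0.1559) = 0.8556

0.856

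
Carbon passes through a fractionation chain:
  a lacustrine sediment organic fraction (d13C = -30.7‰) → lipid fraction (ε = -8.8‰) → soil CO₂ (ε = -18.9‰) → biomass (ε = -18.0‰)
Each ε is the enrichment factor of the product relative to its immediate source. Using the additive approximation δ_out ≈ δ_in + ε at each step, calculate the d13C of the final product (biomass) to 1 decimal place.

-76.4‰

step 1: δ ≈ -30.7 + (-8.8) = -39.5‰
step 2: δ ≈ -39.5 + (-18.9) = -58.4‰
step 3: δ ≈ -58.4 + (-18.0) = -76.4‰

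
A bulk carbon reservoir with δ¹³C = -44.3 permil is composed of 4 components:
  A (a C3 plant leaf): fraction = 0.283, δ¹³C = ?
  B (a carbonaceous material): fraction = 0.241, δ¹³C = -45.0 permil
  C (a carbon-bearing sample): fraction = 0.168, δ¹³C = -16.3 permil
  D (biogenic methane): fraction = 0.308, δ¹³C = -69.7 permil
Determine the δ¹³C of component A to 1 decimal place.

-32.7 permil

Isotope mass balance: δ_bulk = Σ fᵢ·δᵢ.
-44.3 = 0.283×δ_A + 0.241×(-45.0) + 0.168×(-16.3) + 0.308×(-69.7)
0.283·δ_A = -44.3 − (-35.051) = -9.249
δ_A = -9.249 / 0.283 = -32.68 permil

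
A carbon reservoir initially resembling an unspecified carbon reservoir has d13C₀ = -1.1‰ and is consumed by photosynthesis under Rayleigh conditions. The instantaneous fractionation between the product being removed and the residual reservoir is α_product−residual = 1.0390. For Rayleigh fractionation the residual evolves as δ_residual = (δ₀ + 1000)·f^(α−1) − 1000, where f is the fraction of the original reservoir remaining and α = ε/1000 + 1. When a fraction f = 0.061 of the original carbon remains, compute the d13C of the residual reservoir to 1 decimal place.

Rayleigh residual: δ_res = (δ₀ + 1000)·f^(α−1) − 1000
α − 1 = 0.03900
f^(α−1) = 0.061^(0.03900) = 0.896660
δ_res = (-1.1 + 1000) × 0.896660 − 1000 = 895.674 − 1000 = -104.33‰

-104.3‰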